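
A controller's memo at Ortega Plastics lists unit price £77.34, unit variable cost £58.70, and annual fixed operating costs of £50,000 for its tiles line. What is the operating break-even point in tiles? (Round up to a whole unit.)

Contribution margin per unit = £77.34 − £58.70 = £18.64.
Units to break even: £50,000 ÷ £18.64 = 2,682.40, rounded up to 2,683.

2,683 tiles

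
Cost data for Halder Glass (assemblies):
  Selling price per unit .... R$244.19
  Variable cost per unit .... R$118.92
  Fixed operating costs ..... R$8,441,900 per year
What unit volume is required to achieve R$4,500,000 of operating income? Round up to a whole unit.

103,313 assemblies

Contribution margin per unit = R$244.19 − R$118.92 = R$125.27.
Need Q such that Q × R$125.27 − R$8,441,900 = R$4,500,000, i.e. Q = R$12,941,900 / R$125.27 = 103,312.05 → 103,313.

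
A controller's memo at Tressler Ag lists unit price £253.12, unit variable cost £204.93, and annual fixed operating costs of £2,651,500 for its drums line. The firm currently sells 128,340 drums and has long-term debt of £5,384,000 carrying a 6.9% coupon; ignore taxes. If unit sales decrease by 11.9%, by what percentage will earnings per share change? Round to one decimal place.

-23.3%

At 128,340 units, contribution = 128,340 × £48.19 = £6,184,704.60.
Subtracting fixed costs: EBIT = £6,184,704.60 − £2,651,500 = £3,533,204.60.
Interest = £371,496.00, so EBIT − I = £3,161,708.60.
DCL = total CM / (EBIT − I) = £6,184,704.60 / £3,161,708.60 = 1.9561.
%ΔEPS = DCL × %ΔSales = 1.9561 × -11.9% = -23.3%.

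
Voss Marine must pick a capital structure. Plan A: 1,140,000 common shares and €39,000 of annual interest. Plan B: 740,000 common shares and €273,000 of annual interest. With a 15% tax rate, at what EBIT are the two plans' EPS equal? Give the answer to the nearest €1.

Set EPS_A = EPS_B: (EBIT − €39,000)(1 − 0.15) ÷ 1,140,000 = (EBIT − €273,000)(1 − 0.15) ÷ 740,000.
The (1 − t) factor cancels: (EBIT − 39,000) × 740,000 = (EBIT − 273,000) × 1,140,000.
EBIT × (1,140,000 − 740,000) = 273,000 × 1,140,000 − 39,000 × 740,000 = 282,360,000,000, so EBIT = 282,360,000,000 ÷ 400,000 = 705,900.00.

€705,900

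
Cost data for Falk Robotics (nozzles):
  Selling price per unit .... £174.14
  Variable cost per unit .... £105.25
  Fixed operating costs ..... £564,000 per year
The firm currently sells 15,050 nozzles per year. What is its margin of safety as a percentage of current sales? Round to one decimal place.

Unit CM = price − variable cost = £174.14 − £105.25 = £68.89. Break-even units = £564,000 ÷ £68.89 = 8,186.96; break-even revenue = 8,186.96 × £174.14 = £1,425,678.04.
Actual sales revenue = 15,050 × £174.14 = £2,620,807.00.
Margin of safety = (£2,620,807.00 − £1,425,678.04) ÷ £2,620,807.00 = 45.6%.

45.6%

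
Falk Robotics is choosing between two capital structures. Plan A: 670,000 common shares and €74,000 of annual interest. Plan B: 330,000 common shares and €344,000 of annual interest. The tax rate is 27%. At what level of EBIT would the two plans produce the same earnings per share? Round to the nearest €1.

At indifference, (EBIT − 74,000)(1 − t)/670,000 = (EBIT − 344,000)(1 − t)/330,000.
The (1 − t) factor cancels: (EBIT − 74,000) × 330,000 = (EBIT − 344,000) × 670,000.
EBIT × (670,000 − 330,000) = 344,000 × 670,000 − 74,000 × 330,000 = 206,060,000,000, so EBIT = 206,060,000,000 ÷ 340,000 = 606,058.82.

€606,059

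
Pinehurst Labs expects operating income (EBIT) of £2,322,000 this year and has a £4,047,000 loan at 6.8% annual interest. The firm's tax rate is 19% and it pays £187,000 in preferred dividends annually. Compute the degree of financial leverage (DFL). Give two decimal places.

Annual interest charges come to £275,196.00.
Preferred dividends grossed up pre-tax: £187,000 / (1 − 0.19) = £230,864.20.
DFL = EBIT ÷ [EBIT − I − D_p/(1−t)] = £2,322,000 ÷ [£2,322,000 − £275,196.00 − £230,864.20] = £2,322,000 ÷ £1,815,939.80 = 1.2787.

1.28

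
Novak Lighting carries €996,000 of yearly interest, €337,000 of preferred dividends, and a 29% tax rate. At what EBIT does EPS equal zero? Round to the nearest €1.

Grossing the preferred dividend up to pre-tax terms: €337,000 / (1 − 0.29) = €474,647.89.
Financial break-even EBIT = interest + D_p ÷ (1 − t) = €996,000 + €474,647.89 = €1,470,647.89.

€1,470,648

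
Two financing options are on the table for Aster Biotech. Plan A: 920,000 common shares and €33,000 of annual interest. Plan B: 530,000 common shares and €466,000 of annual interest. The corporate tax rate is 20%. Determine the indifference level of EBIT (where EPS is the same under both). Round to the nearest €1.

€1,054,436

At indifference, (EBIT − 33,000)(1 − t)/920,000 = (EBIT − 466,000)(1 − t)/530,000.
Cancelling (1 − t) and cross-multiplying: 530,000·(EBIT − 33,000) = 920,000·(EBIT − 466,000).
EBIT × (920,000 − 530,000) = 466,000 × 920,000 − 33,000 × 530,000 = 411,230,000,000, so EBIT = 411,230,000,000 ÷ 390,000 = 1,054,435.90.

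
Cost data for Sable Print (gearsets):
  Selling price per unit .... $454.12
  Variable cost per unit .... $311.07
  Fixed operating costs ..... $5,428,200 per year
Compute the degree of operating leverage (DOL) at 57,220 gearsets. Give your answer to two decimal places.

At 57,220 units, contribution = 57,220 × $143.05 = $8,185,321.00.
EBIT = $8,185,321.00 − $5,428,200 = $2,757,121.00.
So DOL = total CM / EBIT = $8,185,321.00 / $2,757,121.00 = 2.9688.

2.97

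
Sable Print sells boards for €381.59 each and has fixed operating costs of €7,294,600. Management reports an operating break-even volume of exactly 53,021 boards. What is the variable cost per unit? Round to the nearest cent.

At break-even, FC = Q × (P − VC), so P − VC = €7,294,600 ÷ 53,021 = €137.5794.
Variable cost per unit = €381.59 − €137.5794 = €244.01.

€244.01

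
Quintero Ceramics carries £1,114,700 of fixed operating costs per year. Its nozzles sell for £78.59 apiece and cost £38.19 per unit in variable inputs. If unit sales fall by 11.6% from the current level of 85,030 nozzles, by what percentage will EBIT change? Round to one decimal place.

-17.2%

Total contribution margin = 85,030 × £40.40 = £3,435,212.00.
Operating income = contribution − fixed costs = £3,435,212.00 − £1,114,700 = £2,320,512.00.
DOL = contribution ÷ EBIT = £3,435,212.00 ÷ £2,320,512.00 = 1.4804.
So EBIT moves 1.4804 × (-11.6%) = -17.2%.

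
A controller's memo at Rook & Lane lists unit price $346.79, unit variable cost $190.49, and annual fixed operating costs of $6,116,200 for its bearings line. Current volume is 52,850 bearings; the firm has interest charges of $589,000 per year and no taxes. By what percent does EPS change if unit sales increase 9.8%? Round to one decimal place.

At 52,850 units, contribution = 52,850 × $156.30 = $8,260,455.00.
EBIT = $8,260,455.00 − $6,116,200 = $2,144,255.00.
Interest = $589,000.00, so EBIT − I = $1,555,255.00.
DCL = total CM / (EBIT − I) = $8,260,455.00 / $1,555,255.00 = 5.3113.
EPS therefore changes by 5.3113 × (+9.8%) = +52.1%.

+52.1%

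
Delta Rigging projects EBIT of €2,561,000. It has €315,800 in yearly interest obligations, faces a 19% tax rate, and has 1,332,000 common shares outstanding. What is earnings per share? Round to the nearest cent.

€1.37

Pre-tax income = €2,561,000 − €315,800.00 = €2,245,200.00.
After tax at 19%: net income = €2,245,200.00 × 0.81 = €1,818,612.00.
EPS = €1,818,612.00 ÷ 1,332,000 = €1.37.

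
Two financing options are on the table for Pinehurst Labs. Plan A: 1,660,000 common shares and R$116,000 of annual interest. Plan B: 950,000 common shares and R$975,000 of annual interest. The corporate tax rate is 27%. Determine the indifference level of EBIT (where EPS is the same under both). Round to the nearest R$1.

At indifference, (EBIT − 116,000)(1 − t)/1,660,000 = (EBIT − 975,000)(1 − t)/950,000.
Cancelling (1 − t) and cross-multiplying: 950,000·(EBIT − 116,000) = 1,660,000·(EBIT − 975,000).
EBIT × (1,660,000 − 950,000) = 975,000 × 1,660,000 − 116,000 × 950,000 = 1,508,300,000,000, so EBIT = 1,508,300,000,000 ÷ 710,000 = 2,124,366.20.

R$2,124,366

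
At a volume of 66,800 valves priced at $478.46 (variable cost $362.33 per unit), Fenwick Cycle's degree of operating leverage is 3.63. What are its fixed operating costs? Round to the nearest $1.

$5,620,436

Contribution at this volume is 66,800 × $116.13 = $7,757,484.00.
DOL = contribution / EBIT, so EBIT = $7,757,484.00 / 3.63 = $2,137,047.93.
And FC = contribution − EBIT = $7,757,484.00 − $2,137,047.93 = $5,620,436.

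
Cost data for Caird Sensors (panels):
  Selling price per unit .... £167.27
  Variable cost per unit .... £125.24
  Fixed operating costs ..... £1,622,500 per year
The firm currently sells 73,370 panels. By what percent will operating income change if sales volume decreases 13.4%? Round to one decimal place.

At 73,370 units, contribution = 73,370 × £42.03 = £3,083,741.10.
Operating income = contribution − fixed costs = £3,083,741.10 − £1,622,500 = £1,461,241.10.
DOL = contribution ÷ EBIT = £3,083,741.10 ÷ £1,461,241.10 = 2.1104.
%ΔEBIT = DOL × %ΔSales = 2.1104 × -13.4% = -28.3%.

-28.3%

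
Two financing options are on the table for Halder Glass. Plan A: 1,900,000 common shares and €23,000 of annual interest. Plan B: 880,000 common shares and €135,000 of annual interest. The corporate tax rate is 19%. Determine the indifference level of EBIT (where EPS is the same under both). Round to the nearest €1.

Set EPS_A = EPS_B: (EBIT − €23,000)(1 − 0.19) ÷ 1,900,000 = (EBIT − €135,000)(1 − 0.19) ÷ 880,000.
Cancelling (1 − t) and cross-multiplying: 880,000·(EBIT − 23,000) = 1,900,000·(EBIT − 135,000).
Solving, EBIT = (135,000·1,900,000 − 23,000·880,000) / (1,900,000 − 880,000) = 236,260,000,000 / 1,020,000 = 231,627.45.

€231,627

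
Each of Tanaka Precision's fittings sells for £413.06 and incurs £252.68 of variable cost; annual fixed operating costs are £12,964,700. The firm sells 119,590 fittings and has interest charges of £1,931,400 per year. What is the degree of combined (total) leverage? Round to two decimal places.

Total contribution margin = 119,590 × £160.38 = £19,179,844.20.
Subtracting fixed costs: EBIT = £19,179,844.20 − £12,964,700 = £6,215,144.20. Interest = £1,931,400.00.
DOL = £19,179,844.20 ÷ £6,215,144.20 = 3.0860; DFL = £6,215,144.20 ÷ £4,283,744.20 = 1.4509.
DCL = DOL × DFL = 3.0860 × 1.4509 = 4.4775.

4.48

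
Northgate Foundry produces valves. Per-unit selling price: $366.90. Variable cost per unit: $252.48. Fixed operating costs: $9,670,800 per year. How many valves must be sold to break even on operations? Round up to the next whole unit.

Each unit contributes $366.90 − $252.48 = $114.42.
Break-even volume = fixed costs ÷ CM per unit = $9,670,800 ÷ $114.42 = 84,520.19, so 84,521 valves.

84,521 valves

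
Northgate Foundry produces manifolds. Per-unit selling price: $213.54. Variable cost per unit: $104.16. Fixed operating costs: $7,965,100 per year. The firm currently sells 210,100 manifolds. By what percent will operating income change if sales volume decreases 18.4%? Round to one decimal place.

-28.2%

At 210,100 units, contribution = 210,100 × $109.38 = $22,980,738.00.
Operating income = contribution − fixed costs = $22,980,738.00 − $7,965,100 = $15,015,638.00.
Degree of operating leverage = $22,980,738.00 / $15,015,638.00 = 1.5305.
Operating income changes by 1.5305 × -18.4% = -28.2%.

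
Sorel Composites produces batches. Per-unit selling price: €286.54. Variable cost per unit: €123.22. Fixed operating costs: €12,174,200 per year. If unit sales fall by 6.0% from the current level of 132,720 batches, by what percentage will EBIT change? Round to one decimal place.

-13.7%

Total contribution margin = 132,720 × €163.32 = €21,675,830.40.
Operating income = contribution − fixed costs = €21,675,830.40 − €12,174,200 = €9,501,630.40.
DOL = contribution ÷ EBIT = €21,675,830.40 ÷ €9,501,630.40 = 2.2813.
%ΔEBIT = DOL × %ΔSales = 2.2813 × -6.0% = -13.7%.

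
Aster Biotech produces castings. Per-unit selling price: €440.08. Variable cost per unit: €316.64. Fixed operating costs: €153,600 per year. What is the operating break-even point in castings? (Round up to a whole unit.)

Each unit contributes €440.08 − €316.64 = €123.44.
Break-even volume = fixed costs ÷ CM per unit = €153,600 ÷ €123.44 = 1,244.33, so 1,245 castings.

1,245 castings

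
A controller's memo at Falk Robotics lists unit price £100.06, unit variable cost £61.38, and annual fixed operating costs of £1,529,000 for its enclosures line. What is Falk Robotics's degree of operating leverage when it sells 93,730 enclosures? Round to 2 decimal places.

At 93,730 units, contribution = 93,730 × £38.68 = £3,625,476.40.
Subtracting fixed costs: EBIT = £3,625,476.40 − £1,529,000 = £2,096,476.40.
DOL = contribution ÷ EBIT = £3,625,476.40 ÷ £2,096,476.40 = 1.7293.

1.73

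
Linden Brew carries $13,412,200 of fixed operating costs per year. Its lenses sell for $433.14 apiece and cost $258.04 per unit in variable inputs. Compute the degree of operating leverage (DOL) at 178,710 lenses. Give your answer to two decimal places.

Contribution at this volume is 178,710 × $175.10 = $31,292,121.00.
EBIT = $31,292,121.00 − $13,412,200 = $17,879,921.00.
Degree of operating leverage = $31,292,121.00 / $17,879,921.00 = 1.7501.

1.75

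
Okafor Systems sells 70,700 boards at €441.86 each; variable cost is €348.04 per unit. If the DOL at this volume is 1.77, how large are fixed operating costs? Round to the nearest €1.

€2,885,575

Contribution at this volume is 70,700 × €93.82 = €6,633,074.00.
Since DOL = CM ÷ EBIT, EBIT = €6,633,074.00 ÷ 1.77 = €3,747,499.44.
Fixed costs = CM − EBIT = €6,633,074.00 − €3,747,499.44 = €2,885,575.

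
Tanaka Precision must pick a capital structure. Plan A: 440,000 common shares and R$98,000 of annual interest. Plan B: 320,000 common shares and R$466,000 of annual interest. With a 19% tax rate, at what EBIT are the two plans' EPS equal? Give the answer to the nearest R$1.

At indifference, (EBIT − 98,000)(1 − t)/440,000 = (EBIT − 466,000)(1 − t)/320,000.
Cancelling (1 − t) and cross-multiplying: 320,000·(EBIT − 98,000) = 440,000·(EBIT − 466,000).
EBIT × (440,000 − 320,000) = 466,000 × 440,000 − 98,000 × 320,000 = 173,680,000,000, so EBIT = 173,680,000,000 ÷ 120,000 = 1,447,333.33.

R$1,447,333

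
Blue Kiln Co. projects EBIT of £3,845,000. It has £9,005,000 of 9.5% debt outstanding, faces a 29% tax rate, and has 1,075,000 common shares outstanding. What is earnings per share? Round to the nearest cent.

Interest = £855,475.00, so EBT = £3,845,000 − £855,475.00 = £2,989,525.00.
After tax at 29%: net income = £2,989,525.00 × 0.71 = £2,122,562.75.
EPS = £2,122,562.75 ÷ 1,075,000 = £1.97.

£1.97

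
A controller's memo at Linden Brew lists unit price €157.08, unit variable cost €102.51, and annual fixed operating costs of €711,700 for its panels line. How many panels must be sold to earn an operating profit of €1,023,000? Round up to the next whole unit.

31,789 panels

Each unit contributes €157.08 − €102.51 = €54.57.
Need Q such that Q × €54.57 − €711,700 = €1,023,000, i.e. Q = €1,734,700 / €54.57 = 31,788.53 → 31,789.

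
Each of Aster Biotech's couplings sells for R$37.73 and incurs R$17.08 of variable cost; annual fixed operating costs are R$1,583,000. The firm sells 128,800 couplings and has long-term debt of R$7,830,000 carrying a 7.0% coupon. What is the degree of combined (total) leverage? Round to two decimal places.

5.03

Contribution at this volume is 128,800 × R$20.65 = R$2,659,720.00.
Operating income = contribution − fixed costs = R$2,659,720.00 − R$1,583,000 = R$1,076,720.00. Interest = R$548,100.00, so EBIT − I = R$528,620.00.
DCL = contribution ÷ (EBIT − I) = R$2,659,720.00 ÷ R$528,620.00 = 5.0314.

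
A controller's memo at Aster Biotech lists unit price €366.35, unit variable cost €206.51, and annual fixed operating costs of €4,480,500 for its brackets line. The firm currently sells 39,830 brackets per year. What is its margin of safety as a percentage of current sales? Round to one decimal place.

29.6%

Each unit contributes €366.35 − €206.51 = €159.84. Break-even units = €4,480,500 ÷ €159.84 = 28,031.16; break-even revenue = 28,031.16 × €366.35 = €10,269,214.06.
Actual sales revenue = 39,830 × €366.35 = €14,591,720.50.
Margin of safety = (€14,591,720.50 − €10,269,214.06) ÷ €14,591,720.50 = 29.6%.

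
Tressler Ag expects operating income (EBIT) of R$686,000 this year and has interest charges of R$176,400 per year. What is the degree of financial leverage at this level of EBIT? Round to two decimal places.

Annual interest charges come to R$176,400.00.
Degree of financial leverage = EBIT / (EBIT − interest) = R$686,000 / R$509,600.00 = 1.3462.

1.35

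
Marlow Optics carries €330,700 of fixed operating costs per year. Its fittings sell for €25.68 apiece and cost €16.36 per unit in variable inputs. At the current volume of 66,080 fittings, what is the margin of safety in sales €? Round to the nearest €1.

€785,735

Unit CM = price − variable cost = €25.68 − €16.36 = €9.32. Break-even units = €330,700 ÷ €9.32 = 35,482.83; break-even revenue = 35,482.83 × €25.68 = €911,199.14.
Actual sales revenue = 66,080 × €25.68 = €1,696,934.40.
Margin of safety = €1,696,934.40 − €911,199.14 = €785,735.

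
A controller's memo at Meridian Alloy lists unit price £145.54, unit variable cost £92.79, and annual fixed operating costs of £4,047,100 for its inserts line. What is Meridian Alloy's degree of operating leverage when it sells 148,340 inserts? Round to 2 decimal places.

Total contribution margin = 148,340 × £52.75 = £7,824,935.00.
Operating income = contribution − fixed costs = £7,824,935.00 − £4,047,100 = £3,777,835.00.
DOL = contribution ÷ EBIT = £7,824,935.00 ÷ £3,777,835.00 = 2.0713.

2.07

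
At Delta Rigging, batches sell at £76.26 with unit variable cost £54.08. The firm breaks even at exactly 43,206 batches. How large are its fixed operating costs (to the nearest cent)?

Contribution margin per unit = £76.26 − £54.08 = £22.18.
Fixed costs = break-even units × CM = 43,206 × £22.18 = £958,309.08.

£958,309.08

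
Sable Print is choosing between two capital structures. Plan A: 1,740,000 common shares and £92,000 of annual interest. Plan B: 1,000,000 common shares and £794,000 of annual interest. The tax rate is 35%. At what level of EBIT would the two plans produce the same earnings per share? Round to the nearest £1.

£1,742,649

At indifference, (EBIT − 92,000)(1 − t)/1,740,000 = (EBIT − 794,000)(1 − t)/1,000,000.
The (1 − t) factor cancels: (EBIT − 92,000) × 1,000,000 = (EBIT − 794,000) × 1,740,000.
Solving, EBIT = (794,000·1,740,000 − 92,000·1,000,000) / (1,740,000 − 1,000,000) = 1,289,560,000,000 / 740,000 = 1,742,648.65.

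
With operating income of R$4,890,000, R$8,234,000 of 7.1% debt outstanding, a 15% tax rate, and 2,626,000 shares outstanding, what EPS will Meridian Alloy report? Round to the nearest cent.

R$1.39

Pre-tax income = R$4,890,000 − R$584,614.00 = R$4,305,386.00.
Net income = R$4,305,386.00 × (1 − 0.15) = R$3,659,578.10.
EPS = R$3,659,578.10 ÷ 2,626,000 = R$1.39.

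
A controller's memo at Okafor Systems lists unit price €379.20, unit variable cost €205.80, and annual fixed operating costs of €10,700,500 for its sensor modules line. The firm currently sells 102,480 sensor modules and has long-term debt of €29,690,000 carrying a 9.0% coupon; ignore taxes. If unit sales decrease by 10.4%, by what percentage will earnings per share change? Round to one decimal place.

-42.0%

Contribution at this volume is 102,480 × €173.40 = €17,770,032.00.
Operating income = contribution − fixed costs = €17,770,032.00 − €10,700,500 = €7,069,532.00.
After interest of €2,672,100.00, pre-tax earnings = €4,397,432.00.
DCL = total CM / (EBIT − I) = €17,770,032.00 / €4,397,432.00 = 4.0410.
EPS therefore changes by 4.0410 × (-10.4%) = -42.0%.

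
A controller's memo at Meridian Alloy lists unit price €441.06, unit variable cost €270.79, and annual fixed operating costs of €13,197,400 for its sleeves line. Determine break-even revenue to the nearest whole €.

€34,185,971

CM per unit = €441.06 − €270.79 = €170.27; CM ratio = €170.27 / €441.06 = 0.3860.
Break-even sales = FC ÷ CM ratio = €13,197,400 × €441.06 / €170.27 = €34,185,971.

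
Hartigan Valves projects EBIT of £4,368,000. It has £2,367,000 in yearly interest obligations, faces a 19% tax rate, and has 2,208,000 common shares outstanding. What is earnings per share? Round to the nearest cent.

Pre-tax income = £4,368,000 − £2,367,000.00 = £2,001,000.00.
After tax at 19%: net income = £2,001,000.00 × 0.81 = £1,620,810.00.
EPS = £1,620,810.00 ÷ 2,208,000 = £0.73.

£0.73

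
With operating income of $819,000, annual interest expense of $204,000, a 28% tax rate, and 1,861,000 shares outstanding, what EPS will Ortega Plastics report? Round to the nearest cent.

$0.24

Interest = $204,000.00, so EBT = $819,000 − $204,000.00 = $615,000.00.
Net income = $615,000.00 × (1 − 0.28) = $442,800.00.
EPS = $442,800.00 ÷ 1,861,000 = $0.24.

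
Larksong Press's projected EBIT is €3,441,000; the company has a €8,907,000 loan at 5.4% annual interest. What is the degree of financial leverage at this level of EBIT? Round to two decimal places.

Annual interest charges come to €480,978.00.
DFL = EBIT ÷ (EBIT − I) = €3,441,000 ÷ (€3,441,000 − €480,978.00) = €3,441,000 ÷ €2,960,022.00 = 1.1625.

1.16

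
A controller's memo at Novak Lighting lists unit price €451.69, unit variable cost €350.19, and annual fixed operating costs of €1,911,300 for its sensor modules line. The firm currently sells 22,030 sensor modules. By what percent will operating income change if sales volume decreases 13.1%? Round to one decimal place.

-90.2%

Total contribution margin = 22,030 × €101.50 = €2,236,045.00.
EBIT = €2,236,045.00 − €1,911,300 = €324,745.00.
So DOL = total CM / EBIT = €2,236,045.00 / €324,745.00 = 6.8855.
%ΔEBIT = DOL × %ΔSales = 6.8855 × -13.1% = -90.2%.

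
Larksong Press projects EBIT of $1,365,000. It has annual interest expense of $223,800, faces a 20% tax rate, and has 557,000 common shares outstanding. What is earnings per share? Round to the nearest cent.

$1.64

Interest = $223,800.00, so EBT = $1,365,000 − $223,800.00 = $1,141,200.00.
After tax at 20%: net income = $1,141,200.00 × 0.80 = $912,960.00.
Per share: $912,960.00 / 557,000 shares = $1.64.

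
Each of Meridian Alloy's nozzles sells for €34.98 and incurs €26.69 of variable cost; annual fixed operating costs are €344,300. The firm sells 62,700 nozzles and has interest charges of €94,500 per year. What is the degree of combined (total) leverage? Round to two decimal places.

6.42

Contribution at this volume is 62,700 × €8.29 = €519,783.00.
Subtracting fixed costs: EBIT = €519,783.00 − €344,300 = €175,483.00. Interest = €94,500.00, so EBIT − I = €80,983.00.
DCL = contribution ÷ (EBIT − I) = €519,783.00 ÷ €80,983.00 = 6.4184.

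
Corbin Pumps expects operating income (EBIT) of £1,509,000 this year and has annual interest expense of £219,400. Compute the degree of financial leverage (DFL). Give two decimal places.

Interest = £219,400.00.
Degree of financial leverage = EBIT / (EBIT − interest) = £1,509,000 / £1,289,600.00 = 1.1701.

1.17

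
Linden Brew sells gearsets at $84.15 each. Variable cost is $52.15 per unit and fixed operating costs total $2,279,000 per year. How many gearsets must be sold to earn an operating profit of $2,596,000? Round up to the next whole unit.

Contribution margin per unit = $84.15 − $52.15 = $32.00.
Need Q such that Q × $32.00 − $2,279,000 = $2,596,000, i.e. Q = $4,875,000 / $32.00 = 152,343.75 → 152,344.

152,344 gearsets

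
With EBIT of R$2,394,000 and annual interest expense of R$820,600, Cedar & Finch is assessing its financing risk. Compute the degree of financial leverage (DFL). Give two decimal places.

1.52

Interest = R$820,600.00.
Degree of financial leverage = EBIT / (EBIT − interest) = R$2,394,000 / R$1,573,400.00 = 1.5215.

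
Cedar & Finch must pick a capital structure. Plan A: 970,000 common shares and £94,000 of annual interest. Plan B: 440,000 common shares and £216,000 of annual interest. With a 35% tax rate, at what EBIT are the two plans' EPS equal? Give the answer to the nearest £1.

£317,283

Set EPS_A = EPS_B: (EBIT − £94,000)(1 − 0.35) ÷ 970,000 = (EBIT − £216,000)(1 − 0.35) ÷ 440,000.
The (1 − t) factor cancels: (EBIT − 94,000) × 440,000 = (EBIT − 216,000) × 970,000.
EBIT × (970,000 − 440,000) = 216,000 × 970,000 − 94,000 × 440,000 = 168,160,000,000, so EBIT = 168,160,000,000 ÷ 530,000 = 317,283.02.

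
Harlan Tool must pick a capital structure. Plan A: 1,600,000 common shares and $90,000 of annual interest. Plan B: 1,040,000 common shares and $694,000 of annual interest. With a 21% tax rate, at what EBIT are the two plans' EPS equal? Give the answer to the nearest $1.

At indifference, (EBIT − 90,000)(1 − t)/1,600,000 = (EBIT − 694,000)(1 − t)/1,040,000.
The (1 − t) factor cancels: (EBIT − 90,000) × 1,040,000 = (EBIT − 694,000) × 1,600,000.
EBIT × (1,600,000 − 1,040,000) = 694,000 × 1,600,000 − 90,000 × 1,040,000 = 1,016,800,000,000, so EBIT = 1,016,800,000,000 ÷ 560,000 = 1,815,714.29.

$1,815,714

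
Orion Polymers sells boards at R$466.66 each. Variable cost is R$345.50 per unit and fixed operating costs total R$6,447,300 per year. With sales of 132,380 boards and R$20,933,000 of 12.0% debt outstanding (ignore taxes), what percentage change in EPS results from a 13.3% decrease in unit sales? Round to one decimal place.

-30.1%

At 132,380 units, contribution = 132,380 × R$121.16 = R$16,039,160.80.
Subtracting fixed costs: EBIT = R$16,039,160.80 − R$6,447,300 = R$9,591,860.80.
Interest = R$2,511,960.00, so EBIT − I = R$7,079,900.80.
DCL = total CM / (EBIT − I) = R$16,039,160.80 / R$7,079,900.80 = 2.2654.
EPS therefore changes by 2.2654 × (-13.3%) = -30.1%.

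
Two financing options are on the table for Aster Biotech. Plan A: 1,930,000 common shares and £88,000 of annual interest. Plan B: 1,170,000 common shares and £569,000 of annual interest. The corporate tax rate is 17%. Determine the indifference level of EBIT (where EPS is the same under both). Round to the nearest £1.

At indifference, (EBIT − 88,000)(1 − t)/1,930,000 = (EBIT − 569,000)(1 − t)/1,170,000.
The (1 − t) factor cancels: (EBIT − 88,000) × 1,170,000 = (EBIT − 569,000) × 1,930,000.
EBIT × (1,930,000 − 1,170,000) = 569,000 × 1,930,000 − 88,000 × 1,170,000 = 995,210,000,000, so EBIT = 995,210,000,000 ÷ 760,000 = 1,309,486.84.

£1,309,487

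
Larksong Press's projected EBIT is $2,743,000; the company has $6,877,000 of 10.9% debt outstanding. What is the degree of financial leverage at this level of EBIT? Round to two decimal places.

Interest = $749,593.00.
Degree of financial leverage = EBIT / (EBIT − interest) = $2,743,000 / $1,993,407.00 = 1.3760.

1.38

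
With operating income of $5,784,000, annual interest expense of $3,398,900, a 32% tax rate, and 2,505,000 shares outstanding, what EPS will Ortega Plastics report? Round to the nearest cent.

$0.65

Pre-tax income = $5,784,000 − $3,398,900.00 = $2,385,100.00.
After tax at 32%: net income = $2,385,100.00 × 0.68 = $1,621,868.00.
Per share: $1,621,868.00 / 2,505,000 shares = $0.65.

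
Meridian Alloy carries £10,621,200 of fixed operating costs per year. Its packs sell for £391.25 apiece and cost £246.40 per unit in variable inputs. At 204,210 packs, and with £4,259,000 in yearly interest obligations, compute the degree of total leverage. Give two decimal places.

2.01

At 204,210 units, contribution = 204,210 × £144.85 = £29,579,818.50.
Subtracting fixed costs: EBIT = £29,579,818.50 − £10,621,200 = £18,958,618.50. Interest = £4,259,000.00.
DOL = £29,579,818.50 ÷ £18,958,618.50 = 1.5602; DFL = £18,958,618.50 ÷ £14,699,618.50 = 1.2897.
DCL = DOL × DFL = 1.5602 × 1.2897 = 2.0122.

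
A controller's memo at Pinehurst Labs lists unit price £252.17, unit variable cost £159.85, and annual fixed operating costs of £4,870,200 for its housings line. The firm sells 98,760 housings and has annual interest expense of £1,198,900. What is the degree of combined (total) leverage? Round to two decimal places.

2.99

Total contribution margin = 98,760 × £92.32 = £9,117,523.20.
Subtracting fixed costs: EBIT = £9,117,523.20 − £4,870,200 = £4,247,323.20. Interest = £1,198,900.00.
DOL = £9,117,523.20 ÷ £4,247,323.20 = 2.1467; DFL = £4,247,323.20 ÷ £3,048,423.20 = 1.3933.
DCL = DOL × DFL = 2.1467 × 1.3933 = 2.9910.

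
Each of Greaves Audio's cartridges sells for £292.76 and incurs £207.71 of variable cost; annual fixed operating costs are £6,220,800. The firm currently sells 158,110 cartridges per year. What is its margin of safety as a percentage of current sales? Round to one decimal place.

Contribution margin per unit = £292.76 − £207.71 = £85.05. Break-even units = £6,220,800 ÷ £85.05 = 73,142.86; break-even revenue = 73,142.86 × £292.76 = £21,413,302.86.
Current sales = 158,110 × £292.76 = £46,288,283.60.
Margin of safety = (£46,288,283.60 − £21,413,302.86) ÷ £46,288,283.60 = 53.7%.

53.7%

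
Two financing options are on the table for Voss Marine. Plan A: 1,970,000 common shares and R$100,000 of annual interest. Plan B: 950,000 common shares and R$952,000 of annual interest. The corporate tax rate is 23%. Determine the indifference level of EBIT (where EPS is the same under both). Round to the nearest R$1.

R$1,745,529

Set EPS_A = EPS_B: (EBIT − R$100,000)(1 − 0.23) ÷ 1,970,000 = (EBIT − R$952,000)(1 − 0.23) ÷ 950,000.
Cancelling (1 − t) and cross-multiplying: 950,000·(EBIT − 100,000) = 1,970,000·(EBIT − 952,000).
EBIT × (1,970,000 − 950,000) = 952,000 × 1,970,000 − 100,000 × 950,000 = 1,780,440,000,000, so EBIT = 1,780,440,000,000 ÷ 1,020,000 = 1,745,529.41.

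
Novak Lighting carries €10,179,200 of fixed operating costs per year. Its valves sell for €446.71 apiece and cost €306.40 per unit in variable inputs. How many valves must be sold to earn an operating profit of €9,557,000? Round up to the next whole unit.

140,662 valves

Contribution margin per unit = €446.71 − €306.40 = €140.31.
Required volume = (fixed costs + target profit) ÷ CM = (€10,179,200 + €9,557,000) ÷ €140.31 = 140,661.39, so 140,662 valves.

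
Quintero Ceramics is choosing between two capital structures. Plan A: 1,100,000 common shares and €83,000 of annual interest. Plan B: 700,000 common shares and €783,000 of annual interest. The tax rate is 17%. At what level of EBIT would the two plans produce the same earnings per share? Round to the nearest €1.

€2,008,000

At indifference, (EBIT − 83,000)(1 − t)/1,100,000 = (EBIT − 783,000)(1 − t)/700,000.
The (1 − t) factor cancels: (EBIT − 83,000) × 700,000 = (EBIT − 783,000) × 1,100,000.
EBIT × (1,100,000 − 700,000) = 783,000 × 1,100,000 − 83,000 × 700,000 = 803,200,000,000, so EBIT = 803,200,000,000 ÷ 400,000 = 2,008,000.00.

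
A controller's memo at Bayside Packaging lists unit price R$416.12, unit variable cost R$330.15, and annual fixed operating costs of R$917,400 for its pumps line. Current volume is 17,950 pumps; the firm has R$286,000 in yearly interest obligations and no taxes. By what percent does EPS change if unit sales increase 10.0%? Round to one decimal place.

+45.4%

At 17,950 units, contribution = 17,950 × R$85.97 = R$1,543,161.50.
Subtracting fixed costs: EBIT = R$1,543,161.50 − R$917,400 = R$625,761.50.
After interest of R$286,000.00, pre-tax earnings = R$339,761.50.
Degree of combined leverage = contribution ÷ (EBIT − I) = R$1,543,161.50 ÷ R$339,761.50 = 4.5419.
EPS therefore changes by 4.5419 × (+10.0%) = +45.4%.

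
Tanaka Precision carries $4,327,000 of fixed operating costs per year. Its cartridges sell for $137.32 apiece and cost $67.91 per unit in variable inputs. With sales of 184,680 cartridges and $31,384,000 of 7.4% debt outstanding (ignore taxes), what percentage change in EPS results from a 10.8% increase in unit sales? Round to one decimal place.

Contribution at this volume is 184,680 × $69.41 = $12,818,638.80.
Operating income = contribution − fixed costs = $12,818,638.80 − $4,327,000 = $8,491,638.80.
After interest of $2,322,416.00, pre-tax earnings = $6,169,222.80.
Degree of combined leverage = contribution ÷ (EBIT − I) = $12,818,638.80 ÷ $6,169,222.80 = 2.0778.
EPS therefore changes by 2.0778 × (+10.8%) = +22.4%.

+22.4%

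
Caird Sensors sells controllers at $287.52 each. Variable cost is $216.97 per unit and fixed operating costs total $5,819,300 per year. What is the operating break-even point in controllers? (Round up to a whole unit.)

82,485 controllers

Unit CM = price − variable cost = $287.52 − $216.97 = $70.55.
Break-even volume = fixed costs ÷ CM per unit = $5,819,300 ÷ $70.55 = 82,484.76, so 82,485 controllers.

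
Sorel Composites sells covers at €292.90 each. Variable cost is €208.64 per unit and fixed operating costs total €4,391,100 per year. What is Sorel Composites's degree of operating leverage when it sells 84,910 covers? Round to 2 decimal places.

At 84,910 units, contribution = 84,910 × €84.26 = €7,154,516.60.
Subtracting fixed costs: EBIT = €7,154,516.60 − €4,391,100 = €2,763,416.60.
Degree of operating leverage = €7,154,516.60 / €2,763,416.60 = 2.5890.

2.59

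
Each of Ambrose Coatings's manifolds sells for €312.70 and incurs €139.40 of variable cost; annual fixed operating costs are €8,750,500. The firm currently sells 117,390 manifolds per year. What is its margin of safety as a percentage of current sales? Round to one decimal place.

57.0%

Each unit contributes €312.70 − €139.40 = €173.30. Break-even units = €8,750,500 ÷ €173.30 = 50,493.36; break-even revenue = 50,493.36 × €312.70 = €15,789,274.96.
Current sales = 117,390 × €312.70 = €36,707,853.00.
Margin of safety = (€36,707,853.00 − €15,789,274.96) ÷ €36,707,853.00 = 57.0%.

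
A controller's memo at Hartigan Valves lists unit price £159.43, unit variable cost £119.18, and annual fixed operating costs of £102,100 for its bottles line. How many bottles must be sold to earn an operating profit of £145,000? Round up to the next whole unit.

Contribution margin per unit = £159.43 − £119.18 = £40.25.
Units = (FC + target) / CM = (£102,100 + £145,000) / £40.25 = 6,139.13, so 6,140 bottles.

6,140 bottles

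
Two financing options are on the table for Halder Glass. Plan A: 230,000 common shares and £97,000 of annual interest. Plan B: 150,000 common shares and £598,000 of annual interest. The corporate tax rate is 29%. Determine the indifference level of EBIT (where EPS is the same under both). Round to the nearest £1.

£1,537,375

At indifference, (EBIT − 97,000)(1 − t)/230,000 = (EBIT − 598,000)(1 − t)/150,000.
The (1 − t) factor cancels: (EBIT − 97,000) × 150,000 = (EBIT − 598,000) × 230,000.
Solving, EBIT = (598,000·230,000 − 97,000·150,000) / (230,000 − 150,000) = 122,990,000,000 / 80,000 = 1,537,375.00.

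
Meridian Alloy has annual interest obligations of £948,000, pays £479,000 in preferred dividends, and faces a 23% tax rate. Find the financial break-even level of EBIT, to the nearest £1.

£1,570,078

Grossing the preferred dividend up to pre-tax terms: £479,000 / (1 − 0.23) = £622,077.92.
EPS = 0 when EBIT covers interest plus the pre-tax preferred burden: £948,000 + £622,077.92 = £1,570,077.92.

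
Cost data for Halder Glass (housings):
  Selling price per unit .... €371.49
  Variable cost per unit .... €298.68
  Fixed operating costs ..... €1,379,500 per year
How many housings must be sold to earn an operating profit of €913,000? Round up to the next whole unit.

31,487 housings

Unit CM = price − variable cost = €371.49 − €298.68 = €72.81.
Required volume = (fixed costs + target profit) ÷ CM = (€1,379,500 + €913,000) ÷ €72.81 = 31,486.06, so 31,487 housings.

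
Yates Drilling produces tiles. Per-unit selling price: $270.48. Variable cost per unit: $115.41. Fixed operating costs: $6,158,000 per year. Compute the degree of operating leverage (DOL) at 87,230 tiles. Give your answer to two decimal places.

Total contribution margin = 87,230 × $155.07 = $13,526,756.10.
EBIT = $13,526,756.10 − $6,158,000 = $7,368,756.10.
So DOL = total CM / EBIT = $13,526,756.10 / $7,368,756.10 = 1.8357.

1.84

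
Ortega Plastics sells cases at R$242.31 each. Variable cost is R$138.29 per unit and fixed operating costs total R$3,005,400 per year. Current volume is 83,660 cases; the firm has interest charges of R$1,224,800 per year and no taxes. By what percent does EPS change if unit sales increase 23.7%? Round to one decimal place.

+46.1%

Contribution at this volume is 83,660 × R$104.02 = R$8,702,313.20.
Subtracting fixed costs: EBIT = R$8,702,313.20 − R$3,005,400 = R$5,696,913.20.
After interest of R$1,224,800.00, pre-tax earnings = R$4,472,113.20.
Degree of combined leverage = contribution ÷ (EBIT − I) = R$8,702,313.20 ÷ R$4,472,113.20 = 1.9459.
EPS therefore changes by 1.9459 × (+23.7%) = +46.1%.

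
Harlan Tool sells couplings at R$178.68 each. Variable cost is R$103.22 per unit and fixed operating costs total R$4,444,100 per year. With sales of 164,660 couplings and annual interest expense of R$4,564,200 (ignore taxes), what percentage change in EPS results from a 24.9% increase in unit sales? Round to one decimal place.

Contribution at this volume is 164,660 × R$75.46 = R$12,425,243.60.
EBIT = R$12,425,243.60 − R$4,444,100 = R$7,981,143.60.
After interest of R$4,564,200.00, pre-tax earnings = R$3,416,943.60.
Degree of combined leverage = contribution ÷ (EBIT − I) = R$12,425,243.60 ÷ R$3,416,943.60 = 3.6364.
%ΔEPS = DCL × %ΔSales = 3.6364 × +24.9% = +90.5%.

+90.5%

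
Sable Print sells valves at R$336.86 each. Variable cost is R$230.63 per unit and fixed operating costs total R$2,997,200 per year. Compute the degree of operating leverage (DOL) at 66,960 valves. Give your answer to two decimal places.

1.73

Total contribution margin = 66,960 × R$106.23 = R$7,113,160.80.
EBIT = R$7,113,160.80 − R$2,997,200 = R$4,115,960.80.
DOL = contribution ÷ EBIT = R$7,113,160.80 ÷ R$4,115,960.80 = 1.7282.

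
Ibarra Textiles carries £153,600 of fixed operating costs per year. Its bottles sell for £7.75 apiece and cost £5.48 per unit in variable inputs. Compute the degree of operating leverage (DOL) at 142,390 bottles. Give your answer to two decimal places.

At 142,390 units, contribution = 142,390 × £2.27 = £323,225.30.
Subtracting fixed costs: EBIT = £323,225.30 − £153,600 = £169,625.30.
So DOL = total CM / EBIT = £323,225.30 / £169,625.30 = 1.9055.

1.91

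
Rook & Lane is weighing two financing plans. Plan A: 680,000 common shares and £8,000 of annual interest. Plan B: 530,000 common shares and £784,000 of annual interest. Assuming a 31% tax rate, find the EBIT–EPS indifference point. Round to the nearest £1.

At indifference, (EBIT − 8,000)(1 − t)/680,000 = (EBIT − 784,000)(1 − t)/530,000.
Cancelling (1 − t) and cross-multiplying: 530,000·(EBIT − 8,000) = 680,000·(EBIT − 784,000).
EBIT × (680,000 − 530,000) = 784,000 × 680,000 − 8,000 × 530,000 = 528,880,000,000, so EBIT = 528,880,000,000 ÷ 150,000 = 3,525,866.67.

£3,525,867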